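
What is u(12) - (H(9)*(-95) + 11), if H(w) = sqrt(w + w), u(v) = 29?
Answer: 18 + 285*sqrt(2) ≈ 421.05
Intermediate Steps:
H(w) = sqrt(2)*sqrt(w) (H(w) = sqrt(2*w) = sqrt(2)*sqrt(w))
u(12) - (H(9)*(-95) + 11) = 29 - ((sqrt(2)*sqrt(9))*(-95) + 11) = 29 - ((sqrt(2)*3)*(-95) + 11) = 29 - ((3*sqrt(2))*(-95) + 11) = 29 - (-285*sqrt(2) + 11) = 29 - (11 - 285*sqrt(2)) = 29 + (-11 + 285*sqrt(2)) = 18 + 285*sqrt(2)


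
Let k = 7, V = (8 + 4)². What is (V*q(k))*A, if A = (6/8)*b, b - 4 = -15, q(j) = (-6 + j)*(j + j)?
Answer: -16632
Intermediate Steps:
V = 144 (V = 12² = 144)
q(j) = 2*j*(-6 + j) (q(j) = (-6 + j)*(2*j) = 2*j*(-6 + j))
b = -11 (b = 4 - 15 = -11)
A = -33/4 (A = (6/8)*(-11) = (6*(⅛))*(-11) = (¾)*(-11) = -33/4 ≈ -8.2500)
(V*q(k))*A = (144*(2*7*(-6 + 7)))*(-33/4) = (144*(2*7*1))*(-33/4) = (144*14)*(-33/4) = 2016*(-33/4) = -16632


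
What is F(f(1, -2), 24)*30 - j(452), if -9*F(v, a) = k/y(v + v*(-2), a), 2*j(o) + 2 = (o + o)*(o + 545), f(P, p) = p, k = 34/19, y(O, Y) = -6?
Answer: -77059783/171 ≈ -4.5064e+5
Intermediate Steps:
k = 34/19 (k = 34*(1/19) = 34/19 ≈ 1.7895)
j(o) = -1 + o*(545 + o) (j(o) = -1 + ((o + o)*(o + 545))/2 = -1 + ((2*o)*(545 + o))/2 = -1 + (2*o*(545 + o))/2 = -1 + o*(545 + o))
F(v, a) = 17/513 (F(v, a) = -34/(171*(-6)) = -34*(-1)/(171*6) = -1/9*(-17/57) = 17/513)
F(f(1, -2), 24)*30 - j(452) = (17/513)*30 - (-1 + 452**2 + 545*452) = 170/171 - (-1 + 204304 + 246340) = 170/171 - 1*450643 = 170/171 - 450643 = -77059783/171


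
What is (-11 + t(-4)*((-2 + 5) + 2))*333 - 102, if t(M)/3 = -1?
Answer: -8760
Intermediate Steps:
t(M) = -3 (t(M) = 3*(-1) = -3)
(-11 + t(-4)*((-2 + 5) + 2))*333 - 102 = (-11 - 3*((-2 + 5) + 2))*333 - 102 = (-11 - 3*(3 + 2))*333 - 102 = (-11 - 3*5)*333 - 102 = (-11 - 15)*333 - 102 = -26*333 - 102 = -8658 - 102 = -8760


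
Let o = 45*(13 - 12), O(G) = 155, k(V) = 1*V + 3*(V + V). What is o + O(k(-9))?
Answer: 200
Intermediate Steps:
k(V) = 7*V (k(V) = V + 3*(2*V) = V + 6*V = 7*V)
o = 45 (o = 45*1 = 45)
o + O(k(-9)) = 45 + 155 = 200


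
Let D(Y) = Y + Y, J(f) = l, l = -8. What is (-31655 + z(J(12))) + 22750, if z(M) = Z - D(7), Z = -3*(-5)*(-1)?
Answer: -8934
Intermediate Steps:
J(f) = -8
D(Y) = 2*Y
Z = -15 (Z = 15*(-1) = -15)
z(M) = -29 (z(M) = -15 - 2*7 = -15 - 1*14 = -15 - 14 = -29)
(-31655 + z(J(12))) + 22750 = (-31655 - 29) + 22750 = -31684 + 22750 = -8934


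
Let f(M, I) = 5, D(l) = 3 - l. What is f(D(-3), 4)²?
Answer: 25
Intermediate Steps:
f(D(-3), 4)² = 5² = 25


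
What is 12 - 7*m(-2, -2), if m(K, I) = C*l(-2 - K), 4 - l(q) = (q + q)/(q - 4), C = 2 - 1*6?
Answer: 124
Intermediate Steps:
C = -4 (C = 2 - 6 = -4)
l(q) = 4 - 2*q/(-4 + q) (l(q) = 4 - (q + q)/(q - 4) = 4 - 2*q/(-4 + q))
m(K, I) = -8*(-10 - K)/(-6 - K) (m(K, I) = -8*(-8 + (-2 - K))/(-4 + (-2 - K)) = -8*(-10 - K)/(-6 - K))
12 - 7*m(-2, -2) = 12 - 56*(-10 - 1*(-2))/(6 - 2) = 12 - 56*(-10 + 2)/4 = 12 - 56*(-8)/4 = 12 - 7*(-16) = 12 + 112 = 124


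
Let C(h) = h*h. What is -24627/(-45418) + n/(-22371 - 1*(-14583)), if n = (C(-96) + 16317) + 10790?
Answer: -728961469/176857692 ≈ -4.1217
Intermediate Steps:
C(h) = h²
n = 36323 (n = ((-96)² + 16317) + 10790 = (9216 + 16317) + 10790 = 25533 + 10790 = 36323)
-24627/(-45418) + n/(-22371 - 1*(-14583)) = -24627/(-45418) + 36323/(-22371 - 1*(-14583)) = -24627*(-1/45418) + 36323/(-22371 + 14583) = 24627/45418 + 36323/(-7788) = 24627/45418 + 36323*(-1/7788) = 24627/45418 - 36323/7788 = -728961469/176857692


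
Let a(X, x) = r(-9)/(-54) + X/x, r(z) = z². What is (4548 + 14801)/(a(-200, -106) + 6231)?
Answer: 2050994/660527 ≈ 3.1051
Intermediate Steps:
a(X, x) = -3/2 + X/x (a(X, x) = (-9)²/(-54) + X/x = 81*(-1/54) + X/x = -3/2 + X/x)
(4548 + 14801)/(a(-200, -106) + 6231) = (4548 + 14801)/((-3/2 - 200/(-106)) + 6231) = 19349/((-3/2 - 200*(-1/106)) + 6231) = 19349/((-3/2 + 100/53) + 6231) = 19349/(41/106 + 6231) = 19349/(660527/106) = 19349*(106/660527) = 2050994/660527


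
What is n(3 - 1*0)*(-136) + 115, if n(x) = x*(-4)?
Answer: 1747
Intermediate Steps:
n(x) = -4*x
n(3 - 1*0)*(-136) + 115 = -4*(3 - 1*0)*(-136) + 115 = -4*(3 + 0)*(-136) + 115 = -4*3*(-136) + 115 = -12*(-136) + 115 = 1632 + 115 = 1747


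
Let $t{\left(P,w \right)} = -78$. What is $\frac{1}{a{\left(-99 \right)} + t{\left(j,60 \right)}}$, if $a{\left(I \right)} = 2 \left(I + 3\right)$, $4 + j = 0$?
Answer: $- \frac{1}{270} \approx -0.0037037$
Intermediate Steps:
$j = -4$ ($j = -4 + 0 = -4$)
$a{\left(I \right)} = 6 + 2 I$ ($a{\left(I \right)} = 2 \left(3 + I\right) = 6 + 2 I$)
$\frac{1}{a{\left(-99 \right)} + t{\left(j,60 \right)}} = \frac{1}{\left(6 + 2 \left(-99\right)\right) - 78} = \frac{1}{\left(6 - 198\right) - 78} = \frac{1}{-192 - 78} = \frac{1}{-270} = - \frac{1}{270}$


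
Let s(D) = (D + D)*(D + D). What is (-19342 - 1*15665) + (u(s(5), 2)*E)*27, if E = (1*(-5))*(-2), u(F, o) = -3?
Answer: -35817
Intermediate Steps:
s(D) = 4*D**2 (s(D) = (2*D)*(2*D) = 4*D**2)
E = 10 (E = -5*(-2) = 10)
(-19342 - 1*15665) + (u(s(5), 2)*E)*27 = (-19342 - 1*15665) - 3*10*27 = (-19342 - 15665) - 30*27 = -35007 - 810 = -35817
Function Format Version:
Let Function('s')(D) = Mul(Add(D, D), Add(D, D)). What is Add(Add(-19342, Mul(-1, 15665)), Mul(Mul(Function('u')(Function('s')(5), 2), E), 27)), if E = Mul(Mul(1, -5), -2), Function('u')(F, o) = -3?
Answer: -35817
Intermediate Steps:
Function('s')(D) = Mul(4, Pow(D, 2)) (Function('s')(D) = Mul(Mul(2, D), Mul(2, D)) = Mul(4, Pow(D, 2)))
E = 10 (E = Mul(-5, -2) = 10)
Add(Add(-19342, Mul(-1, 15665)), Mul(Mul(Function('u')(Function('s')(5), 2), E), 27)) = Add(Add(-19342, Mul(-1, 15665)), Mul(Mul(-3, 10), 27)) = Add(Add(-19342, -15665), Mul(-30, 27)) = Add(-35007, -810) = -35817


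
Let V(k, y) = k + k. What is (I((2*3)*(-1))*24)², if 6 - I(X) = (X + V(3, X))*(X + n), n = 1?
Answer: 20736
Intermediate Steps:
V(k, y) = 2*k
I(X) = 6 - (1 + X)*(6 + X) (I(X) = 6 - (X + 2*3)*(X + 1) = 6 - (X + 6)*(1 + X) = 6 - (6 + X)*(1 + X) = 6 - (1 + X)*(6 + X))
(I((2*3)*(-1))*24)² = ((((2*3)*(-1))*(-7 - 2*3*(-1)))*24)² = (((6*(-1))*(-7 - 6*(-1)))*24)² = (-6*(-7 - 1*(-6))*24)² = (-6*(-7 + 6)*24)² = (-6*(-1)*24)² = (6*24)² = 144² = 20736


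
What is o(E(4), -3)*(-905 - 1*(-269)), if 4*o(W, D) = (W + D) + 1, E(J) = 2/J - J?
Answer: 1749/2 ≈ 874.50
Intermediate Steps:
E(J) = -J + 2/J
o(W, D) = 1/4 + D/4 + W/4 (o(W, D) = ((W + D) + 1)/4 = ((D + W) + 1)/4 = (1 + D + W)/4 = 1/4 + D/4 + W/4)
o(E(4), -3)*(-905 - 1*(-269)) = (1/4 + (1/4)*(-3) + (-1*4 + 2/4)/4)*(-905 - 1*(-269)) = (1/4 - 3/4 + (-4 + 2*(1/4))/4)*(-905 + 269) = (1/4 - 3/4 + (-4 + 1/2)/4)*(-636) = (1/4 - 3/4 + (1/4)*(-7/2))*(-636) = (1/4 - 3/4 - 7/8)*(-636) = -11/8*(-636) = 1749/2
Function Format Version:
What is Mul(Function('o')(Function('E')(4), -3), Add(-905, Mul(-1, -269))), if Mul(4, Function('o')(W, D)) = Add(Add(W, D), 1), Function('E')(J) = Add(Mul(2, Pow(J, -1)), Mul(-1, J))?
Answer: Rational(1749, 2) ≈ 874.50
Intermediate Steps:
Function('E')(J) = Add(Mul(-1, J), Mul(2, Pow(J, -1)))
Function('o')(W, D) = Add(Rational(1, 4), Mul(Rational(1, 4), D), Mul(Rational(1, 4), W)) (Function('o')(W, D) = Mul(Rational(1, 4), Add(Add(W, D), 1)) = Mul(Rational(1, 4), Add(Add(D, W), 1)) = Mul(Rational(1, 4), Add(1, D, W)) = Add(Rational(1, 4), Mul(Rational(1, 4), D), Mul(Rational(1, 4), W)))
Mul(Function('o')(Function('E')(4), -3), Add(-905, Mul(-1, -269))) = Mul(Add(Rational(1, 4), Mul(Rational(1, 4), -3), Mul(Rational(1, 4), Add(Mul(-1, 4), Mul(2, Pow(4, -1))))), Add(-905, Mul(-1, -269))) = Mul(Add(Rational(1, 4), Rational(-3, 4), Mul(Rational(1, 4), Add(-4, Mul(2, Rational(1, 4))))), Add(-905, 269)) = Mul(Add(Rational(1, 4), Rational(-3, 4), Mul(Rational(1, 4), Add(-4, Rational(1, 2)))), -636) = Mul(Add(Rational(1, 4), Rational(-3, 4), Mul(Rational(1, 4), Rational(-7, 2))), -636) = Mul(Add(Rational(1, 4), Rational(-3, 4), Rational(-7, 8)), -636) = Mul(Rational(-11, 8), -636) = Rational(1749, 2)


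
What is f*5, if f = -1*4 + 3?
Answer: -5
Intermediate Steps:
f = -1 (f = -4 + 3 = -1)
f*5 = -1*5 = -5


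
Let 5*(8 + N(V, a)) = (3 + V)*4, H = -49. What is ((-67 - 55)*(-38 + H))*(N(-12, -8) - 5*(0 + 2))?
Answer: -1337364/5 ≈ -2.6747e+5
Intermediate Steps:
N(V, a) = -28/5 + 4*V/5 (N(V, a) = -8 + ((3 + V)*4)/5 = -8 + (12 + 4*V)/5 = -8 + (12/5 + 4*V/5) = -28/5 + 4*V/5)
((-67 - 55)*(-38 + H))*(N(-12, -8) - 5*(0 + 2)) = ((-67 - 55)*(-38 - 49))*((-28/5 + (⅘)*(-12)) - 5*(0 + 2)) = (-122*(-87))*((-28/5 - 48/5) - 5*2) = 10614*(-76/5 - 10) = 10614*(-126/5) = -1337364/5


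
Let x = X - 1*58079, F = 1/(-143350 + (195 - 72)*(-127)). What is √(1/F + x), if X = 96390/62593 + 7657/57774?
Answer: I*√2838395125414355143584498/3616247982 ≈ 465.88*I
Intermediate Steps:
X = 6048110461/3616247982 (X = 96390*(1/62593) + 7657*(1/57774) = 96390/62593 + 7657/57774 = 6048110461/3616247982 ≈ 1.6725)
F = -1/158971 (F = 1/(-143350 + 123*(-127)) = 1/(-143350 - 15621) = 1/(-158971) = -1/158971 ≈ -6.2905e-6)
x = -210022018436117/3616247982 (x = 6048110461/3616247982 - 1*58079 = 6048110461/3616247982 - 58079 = -210022018436117/3616247982 ≈ -58077.)
√(1/F + x) = √(1/(-1/158971) - 210022018436117/3616247982) = √(-158971 - 210022018436117/3616247982) = √(-784900576382639/3616247982) = I*√2838395125414355143584498/3616247982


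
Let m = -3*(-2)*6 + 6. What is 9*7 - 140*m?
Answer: -5817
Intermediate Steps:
m = 42 (m = 6*6 + 6 = 36 + 6 = 42)
9*7 - 140*m = 9*7 - 140*42 = 63 - 5880 = -5817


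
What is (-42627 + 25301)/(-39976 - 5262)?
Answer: 8663/22619 ≈ 0.38300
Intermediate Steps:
(-42627 + 25301)/(-39976 - 5262) = -17326/(-45238) = -17326*(-1/45238) = 8663/22619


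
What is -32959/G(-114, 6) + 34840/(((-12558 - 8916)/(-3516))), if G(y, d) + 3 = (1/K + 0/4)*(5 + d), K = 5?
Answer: 671466265/14316 ≈ 46903.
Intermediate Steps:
G(y, d) = -2 + d/5 (G(y, d) = -3 + (1/5 + 0/4)*(5 + d) = -3 + (1*(1/5) + 0*(1/4))*(5 + d) = -3 + (1/5 + 0)*(5 + d) = -3 + (5 + d)/5 = -3 + (1 + d/5) = -2 + d/5)
-32959/G(-114, 6) + 34840/(((-12558 - 8916)/(-3516))) = -32959/(-2 + (1/5)*6) + 34840/(((-12558 - 8916)/(-3516))) = -32959/(-2 + 6/5) + 34840/((-21474*(-1/3516))) = -32959/(-4/5) + 34840/(3579/586) = -32959*(-5/4) + 34840*(586/3579) = 164795/4 + 20416240/3579 = 671466265/14316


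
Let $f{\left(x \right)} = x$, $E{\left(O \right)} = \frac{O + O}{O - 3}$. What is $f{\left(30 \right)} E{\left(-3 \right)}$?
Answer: $30$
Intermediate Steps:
$E{\left(O \right)} = \frac{2 O}{-3 + O}$
$f{\left(30 \right)} E{\left(-3 \right)} = 30 \cdot 2 \left(-3\right) \frac{1}{-3 - 3} = 30 \cdot 2 \left(-3\right) \frac{1}{-6} = 30 \cdot 2 \left(-3\right) \left(- \frac{1}{6}\right) = 30 \cdot 1 = 30$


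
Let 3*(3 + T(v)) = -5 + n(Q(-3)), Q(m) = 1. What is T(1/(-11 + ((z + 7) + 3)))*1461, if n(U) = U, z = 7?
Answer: -6331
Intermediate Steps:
T(v) = -13/3 (T(v) = -3 + (-5 + 1)/3 = -3 + (⅓)*(-4) = -3 - 4/3 = -13/3)
T(1/(-11 + ((z + 7) + 3)))*1461 = -13/3*1461 = -6331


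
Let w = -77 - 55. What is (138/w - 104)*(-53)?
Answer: 122483/22 ≈ 5567.4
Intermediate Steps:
w = -132
(138/w - 104)*(-53) = (138/(-132) - 104)*(-53) = (138*(-1/132) - 104)*(-53) = (-23/22 - 104)*(-53) = -2311/22*(-53) = 122483/22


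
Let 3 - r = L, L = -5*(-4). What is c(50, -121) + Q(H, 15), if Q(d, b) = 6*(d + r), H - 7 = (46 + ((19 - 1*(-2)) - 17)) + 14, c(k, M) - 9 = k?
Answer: 383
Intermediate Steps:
c(k, M) = 9 + k
L = 20
r = -17 (r = 3 - 1*20 = 3 - 20 = -17)
H = 71 (H = 7 + ((46 + ((19 - 1*(-2)) - 17)) + 14) = 7 + ((46 + ((19 + 2) - 17)) + 14) = 7 + ((46 + (21 - 17)) + 14) = 7 + ((46 + 4) + 14) = 7 + (50 + 14) = 7 + 64 = 71)
Q(d, b) = -102 + 6*d (Q(d, b) = 6*(d - 17) = 6*(-17 + d) = -102 + 6*d)
c(50, -121) + Q(H, 15) = (9 + 50) + (-102 + 6*71) = 59 + (-102 + 426) = 59 + 324 = 383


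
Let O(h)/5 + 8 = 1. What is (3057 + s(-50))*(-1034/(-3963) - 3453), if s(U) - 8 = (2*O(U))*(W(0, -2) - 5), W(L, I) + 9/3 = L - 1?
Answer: -50559442475/3963 ≈ -1.2758e+7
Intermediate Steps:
W(L, I) = -4 + L (W(L, I) = -3 + (L - 1) = -3 + (-1 + L) = -4 + L)
O(h) = -35 (O(h) = -40 + 5*1 = -40 + 5 = -35)
s(U) = 638 (s(U) = 8 + (2*(-35))*((-4 + 0) - 5) = 8 - 70*(-4 - 5) = 8 - 70*(-9) = 8 + 630 = 638)
(3057 + s(-50))*(-1034/(-3963) - 3453) = (3057 + 638)*(-1034/(-3963) - 3453) = 3695*(-1034*(-1/3963) - 3453) = 3695*(1034/3963 - 3453) = 3695*(-13683205/3963) = -50559442475/3963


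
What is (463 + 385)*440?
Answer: 373120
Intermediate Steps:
(463 + 385)*440 = 848*440 = 373120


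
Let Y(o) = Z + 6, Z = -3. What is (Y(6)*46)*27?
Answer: 3726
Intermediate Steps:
Y(o) = 3 (Y(o) = -3 + 6 = 3)
(Y(6)*46)*27 = (3*46)*27 = 138*27 = 3726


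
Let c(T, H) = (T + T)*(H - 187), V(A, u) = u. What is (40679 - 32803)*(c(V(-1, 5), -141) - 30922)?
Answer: -269374952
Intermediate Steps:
c(T, H) = 2*T*(-187 + H) (c(T, H) = (2*T)*(-187 + H) = 2*T*(-187 + H))
(40679 - 32803)*(c(V(-1, 5), -141) - 30922) = (40679 - 32803)*(2*5*(-187 - 141) - 30922) = 7876*(2*5*(-328) - 30922) = 7876*(-3280 - 30922) = 7876*(-34202) = -269374952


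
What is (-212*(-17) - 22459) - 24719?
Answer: -43574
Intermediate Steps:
(-212*(-17) - 22459) - 24719 = (3604 - 22459) - 24719 = -18855 - 24719 = -43574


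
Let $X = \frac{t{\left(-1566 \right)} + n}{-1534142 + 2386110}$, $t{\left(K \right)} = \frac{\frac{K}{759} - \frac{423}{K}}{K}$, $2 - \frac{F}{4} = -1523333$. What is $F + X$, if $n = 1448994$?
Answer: $\frac{357882401695183246465}{58733355073536} \approx 6.0933 \cdot 10^{6}$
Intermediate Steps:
$F = 6093340$ ($F = 8 - -6093332 = 8 + 6093332 = 6093340$)
$t{\left(K \right)} = \frac{- \frac{423}{K} + \frac{K}{759}}{K}$ ($t{\left(K \right)} = \frac{K \frac{1}{759} - \frac{423}{K}}{K} = \frac{\frac{K}{759} - \frac{423}{K}}{K} = \frac{- \frac{423}{K} + \frac{K}{759}}{K}$)
$X = \frac{99891403396225}{58733355073536}$ ($X = \frac{\left(\frac{1}{759} - \frac{423}{2452356}\right) + 1448994}{-1534142 + 2386110} = \frac{\left(\frac{1}{759} - \frac{47}{272484}\right) + 1448994}{851968} = \left(\left(\frac{1}{759} - \frac{47}{272484}\right) + 1448994\right) \frac{1}{851968} = \left(\frac{78937}{68938452} + 1448994\right) \frac{1}{851968} = \frac{99891403396225}{68938452} \cdot \frac{1}{851968} = \frac{99891403396225}{58733355073536} \approx 1.7008$)
$F + X = 6093340 + \frac{99891403396225}{58733355073536} = \frac{357882401695183246465}{58733355073536}$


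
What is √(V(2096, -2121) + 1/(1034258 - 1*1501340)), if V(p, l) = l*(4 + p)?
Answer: I*√107970152828959498/155694 ≈ 2110.5*I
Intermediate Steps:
√(V(2096, -2121) + 1/(1034258 - 1*1501340)) = √(-2121*(4 + 2096) + 1/(1034258 - 1*1501340)) = √(-2121*2100 + 1/(1034258 - 1501340)) = √(-4454100 + 1/(-467082)) = √(-4454100 - 1/467082) = √(-2080429936201/467082) = I*√107970152828959498/155694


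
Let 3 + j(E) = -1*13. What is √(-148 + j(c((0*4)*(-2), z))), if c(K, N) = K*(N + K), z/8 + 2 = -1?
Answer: 2*I*√41 ≈ 12.806*I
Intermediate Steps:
z = -24 (z = -16 + 8*(-1) = -16 - 8 = -24)
c(K, N) = K*(K + N)
j(E) = -16 (j(E) = -3 - 1*13 = -3 - 13 = -16)
√(-148 + j(c((0*4)*(-2), z))) = √(-148 - 16) = √(-164) = 2*I*√41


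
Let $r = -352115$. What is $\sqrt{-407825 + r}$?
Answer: $2 i \sqrt{189985} \approx 871.75 i$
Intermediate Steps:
$\sqrt{-407825 + r} = \sqrt{-407825 - 352115} = \sqrt{-759940} = 2 i \sqrt{189985}$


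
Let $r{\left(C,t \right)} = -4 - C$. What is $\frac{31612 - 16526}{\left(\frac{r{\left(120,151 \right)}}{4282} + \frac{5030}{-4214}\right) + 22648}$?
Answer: $\frac{68054258482}{102161583127} \approx 0.66614$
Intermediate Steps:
$\frac{31612 - 16526}{\left(\frac{r{\left(120,151 \right)}}{4282} + \frac{5030}{-4214}\right) + 22648} = \frac{31612 - 16526}{\left(\frac{-4 - 120}{4282} + \frac{5030}{-4214}\right) + 22648} = \frac{15086}{\left(\left(-4 - 120\right) \frac{1}{4282} + 5030 \left(- \frac{1}{4214}\right)\right) + 22648} = \frac{15086}{\left(\left(-124\right) \frac{1}{4282} - \frac{2515}{2107}\right) + 22648} = \frac{15086}{\left(- \frac{62}{2141} - \frac{2515}{2107}\right) + 22648} = \frac{15086}{- \frac{5515249}{4511087} + 22648} = \frac{15086}{\frac{102161583127}{4511087}} = 15086 \cdot \frac{4511087}{102161583127} = \frac{68054258482}{102161583127}$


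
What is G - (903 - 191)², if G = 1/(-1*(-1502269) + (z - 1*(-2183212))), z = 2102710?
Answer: -2934288698303/5788191 ≈ -5.0694e+5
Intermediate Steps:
G = 1/5788191 (G = 1/(-1*(-1502269) + (2102710 - 1*(-2183212))) = 1/(1502269 + (2102710 + 2183212)) = 1/(1502269 + 4285922) = 1/5788191 ≈ 1.7277e-7)
G - (903 - 191)² = 1/5788191 - (903 - 191)² = 1/5788191 - 1*712² = 1/5788191 - 1*506944 = 1/5788191 - 506944 = -2934288698303/5788191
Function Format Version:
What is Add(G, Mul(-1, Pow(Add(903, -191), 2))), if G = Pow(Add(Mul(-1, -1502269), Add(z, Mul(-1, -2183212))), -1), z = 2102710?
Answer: Rational(-2934288698303, 5788191) ≈ -5.0694e+5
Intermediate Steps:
G = Rational(1, 5788191) (G = Pow(Add(Mul(-1, -1502269), Add(2102710, Mul(-1, -2183212))), -1) = Pow(Add(1502269, Add(2102710, 2183212)), -1) = Pow(Add(1502269, 4285922), -1) = Pow(5788191, -1) = Rational(1, 5788191) ≈ 1.7277e-7)
Add(G, Mul(-1, Pow(Add(903, -191), 2))) = Add(Rational(1, 5788191), Mul(-1, Pow(Add(903, -191), 2))) = Add(Rational(1, 5788191), Mul(-1, Pow(712, 2))) = Add(Rational(1, 5788191), Mul(-1, 506944)) = Add(Rational(1, 5788191), -506944) = Rational(-2934288698303, 5788191)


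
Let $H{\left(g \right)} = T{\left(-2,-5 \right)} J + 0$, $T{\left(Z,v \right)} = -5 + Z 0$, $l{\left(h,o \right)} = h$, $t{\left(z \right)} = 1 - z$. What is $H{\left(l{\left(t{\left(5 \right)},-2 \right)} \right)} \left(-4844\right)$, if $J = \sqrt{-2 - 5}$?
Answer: $24220 i \sqrt{7} \approx 64080.0 i$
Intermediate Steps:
$J = i \sqrt{7}$ ($J = \sqrt{-7} = i \sqrt{7} \approx 2.6458 i$)
$T{\left(Z,v \right)} = -5$ ($T{\left(Z,v \right)} = -5 + 0 = -5$)
$H{\left(g \right)} = - 5 i \sqrt{7}$ ($H{\left(g \right)} = - 5 i \sqrt{7} + 0 = - 5 i \sqrt{7}$)
$H{\left(l{\left(t{\left(5 \right)},-2 \right)} \right)} \left(-4844\right) = - 5 i \sqrt{7} \left(-4844\right) = 24220 i \sqrt{7}$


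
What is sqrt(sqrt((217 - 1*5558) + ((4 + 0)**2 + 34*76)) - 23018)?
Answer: sqrt(-23018 + I*sqrt(2741)) ≈ 0.173 + 151.72*I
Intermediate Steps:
sqrt(sqrt((217 - 1*5558) + ((4 + 0)**2 + 34*76)) - 23018) = sqrt(sqrt((217 - 5558) + (4**2 + 2584)) - 23018) = sqrt(sqrt(-5341 + (16 + 2584)) - 23018) = sqrt(sqrt(-5341 + 2600) - 23018) = sqrt(sqrt(-2741) - 23018) = sqrt(I*sqrt(2741) - 23018) = sqrt(-23018 + I*sqrt(2741))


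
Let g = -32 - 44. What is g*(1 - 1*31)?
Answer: 2280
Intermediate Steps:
g = -76
g*(1 - 1*31) = -76*(1 - 1*31) = -76*(1 - 31) = -76*(-30) = 2280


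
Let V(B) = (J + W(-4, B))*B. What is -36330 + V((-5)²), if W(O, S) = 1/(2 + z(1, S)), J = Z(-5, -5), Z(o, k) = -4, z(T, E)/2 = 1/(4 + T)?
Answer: -437035/12 ≈ -36420.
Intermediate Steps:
z(T, E) = 2/(4 + T)
J = -4
W(O, S) = 5/12 (W(O, S) = 1/(2 + 2/(4 + 1)) = 1/(2 + 2/5) = 1/(2 + 2*(⅕)) = 1/(2 + ⅖) = 1/(12/5) = 5/12)
V(B) = -43*B/12 (V(B) = (-4 + 5/12)*B = -43*B/12)
-36330 + V((-5)²) = -36330 - 43/12*(-5)² = -36330 - 43/12*25 = -36330 - 1075/12 = -437035/12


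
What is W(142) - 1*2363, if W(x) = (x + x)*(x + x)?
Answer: 78293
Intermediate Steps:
W(x) = 4*x² (W(x) = (2*x)*(2*x) = 4*x²)
W(142) - 1*2363 = 4*142² - 1*2363 = 4*20164 - 2363 = 80656 - 2363 = 78293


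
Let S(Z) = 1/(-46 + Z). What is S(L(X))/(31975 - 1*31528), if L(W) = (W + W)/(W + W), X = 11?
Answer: -1/20115 ≈ -4.9714e-5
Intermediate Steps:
L(W) = 1 (L(W) = (2*W)/((2*W)) = (2*W)*(1/(2*W)) = 1)
S(L(X))/(31975 - 1*31528) = 1/((-46 + 1)*(31975 - 1*31528)) = 1/((-45)*(31975 - 31528)) = -1/45/447 = -1/45*1/447 = -1/20115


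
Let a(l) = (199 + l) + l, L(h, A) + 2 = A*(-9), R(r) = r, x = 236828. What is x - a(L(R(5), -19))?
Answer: 236291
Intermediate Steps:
L(h, A) = -2 - 9*A (L(h, A) = -2 + A*(-9) = -2 - 9*A)
a(l) = 199 + 2*l
x - a(L(R(5), -19)) = 236828 - (199 + 2*(-2 - 9*(-19))) = 236828 - (199 + 2*(-2 + 171)) = 236828 - (199 + 2*169) = 236828 - (199 + 338) = 236828 - 1*537 = 236828 - 537 = 236291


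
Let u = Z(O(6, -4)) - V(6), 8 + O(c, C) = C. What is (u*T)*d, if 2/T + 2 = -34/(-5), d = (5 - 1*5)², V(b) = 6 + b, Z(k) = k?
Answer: 0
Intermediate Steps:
O(c, C) = -8 + C
d = 0 (d = (5 - 5)² = 0² = 0)
T = 5/12 (T = 2/(-2 - 34/(-5)) = 2/(-2 - 34*(-⅕)) = 2/(-2 + 34/5) = 2/(24/5) = 2*(5/24) = 5/12 ≈ 0.41667)
u = -24 (u = (-8 - 4) - (6 + 6) = -12 - 1*12 = -12 - 12 = -24)
(u*T)*d = -24*5/12*0 = -10*0 = 0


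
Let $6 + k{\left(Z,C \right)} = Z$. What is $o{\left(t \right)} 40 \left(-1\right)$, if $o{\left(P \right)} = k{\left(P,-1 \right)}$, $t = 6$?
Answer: $0$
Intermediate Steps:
$k{\left(Z,C \right)} = -6 + Z$
$o{\left(P \right)} = -6 + P$
$o{\left(t \right)} 40 \left(-1\right) = \left(-6 + 6\right) 40 \left(-1\right) = 0 \cdot 40 \left(-1\right) = 0 \left(-1\right) = 0$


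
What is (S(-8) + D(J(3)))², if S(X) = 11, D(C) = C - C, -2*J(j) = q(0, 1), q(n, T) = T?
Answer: 121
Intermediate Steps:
J(j) = -½ (J(j) = -½*1 = -½)
D(C) = 0
(S(-8) + D(J(3)))² = (11 + 0)² = 11² = 121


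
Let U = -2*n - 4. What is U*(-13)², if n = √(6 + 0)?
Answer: -676 - 338*√6 ≈ -1503.9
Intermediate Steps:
n = √6 ≈ 2.4495
U = -4 - 2*√6 (U = -2*√6 - 4 = -4 - 2*√6 ≈ -8.8990)
U*(-13)² = (-4 - 2*√6)*(-13)² = (-4 - 2*√6)*169 = -676 - 338*√6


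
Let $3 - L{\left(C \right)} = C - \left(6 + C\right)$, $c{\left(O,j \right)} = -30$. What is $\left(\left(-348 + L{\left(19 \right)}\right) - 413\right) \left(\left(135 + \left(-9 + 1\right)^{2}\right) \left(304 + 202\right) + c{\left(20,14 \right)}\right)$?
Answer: $-75699328$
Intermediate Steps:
$L{\left(C \right)} = 9$ ($L{\left(C \right)} = 3 - \left(C - \left(6 + C\right)\right) = 3 - -6 = 3 + 6 = 9$)
$\left(\left(-348 + L{\left(19 \right)}\right) - 413\right) \left(\left(135 + \left(-9 + 1\right)^{2}\right) \left(304 + 202\right) + c{\left(20,14 \right)}\right) = \left(\left(-348 + 9\right) - 413\right) \left(\left(135 + \left(-9 + 1\right)^{2}\right) \left(304 + 202\right) - 30\right) = \left(-339 - 413\right) \left(\left(135 + \left(-8\right)^{2}\right) 506 - 30\right) = - 752 \left(\left(135 + 64\right) 506 - 30\right) = - 752 \left(199 \cdot 506 - 30\right) = - 752 \left(100694 - 30\right) = \left(-752\right) 100664 = -75699328$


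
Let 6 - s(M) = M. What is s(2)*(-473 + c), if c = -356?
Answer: -3316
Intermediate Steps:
s(M) = 6 - M
s(2)*(-473 + c) = (6 - 1*2)*(-473 - 356) = (6 - 2)*(-829) = 4*(-829) = -3316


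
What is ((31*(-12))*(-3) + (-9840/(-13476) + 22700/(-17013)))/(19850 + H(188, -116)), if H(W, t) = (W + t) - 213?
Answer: 21310307044/376552250691 ≈ 0.056593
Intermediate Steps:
H(W, t) = -213 + W + t
((31*(-12))*(-3) + (-9840/(-13476) + 22700/(-17013)))/(19850 + H(188, -116)) = ((31*(-12))*(-3) + (-9840/(-13476) + 22700/(-17013)))/(19850 + (-213 + 188 - 116)) = (-372*(-3) + (-9840*(-1/13476) + 22700*(-1/17013)))/(19850 - 141) = (1116 + (820/1123 - 22700/17013))/19709 = (1116 - 11541440/19105599)*(1/19709) = (21310307044/19105599)*(1/19709) = 21310307044/376552250691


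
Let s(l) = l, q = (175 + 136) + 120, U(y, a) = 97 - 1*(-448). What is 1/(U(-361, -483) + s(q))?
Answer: 1/976 ≈ 0.0010246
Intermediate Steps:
U(y, a) = 545 (U(y, a) = 97 + 448 = 545)
q = 431 (q = 311 + 120 = 431)
1/(U(-361, -483) + s(q)) = 1/(545 + 431) = 1/976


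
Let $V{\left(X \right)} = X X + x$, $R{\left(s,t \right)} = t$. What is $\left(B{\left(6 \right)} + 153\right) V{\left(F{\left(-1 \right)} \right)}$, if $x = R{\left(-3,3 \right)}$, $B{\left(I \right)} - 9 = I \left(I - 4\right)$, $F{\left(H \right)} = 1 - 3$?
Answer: $1218$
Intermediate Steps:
$F{\left(H \right)} = -2$
$B{\left(I \right)} = 9 + I \left(-4 + I\right)$ ($B{\left(I \right)} = 9 + I \left(I - 4\right) = 9 + I \left(-4 + I\right)$)
$x = 3$
$V{\left(X \right)} = 3 + X^{2}$ ($V{\left(X \right)} = X X + 3 = X^{2} + 3 = 3 + X^{2}$)
$\left(B{\left(6 \right)} + 153\right) V{\left(F{\left(-1 \right)} \right)} = \left(\left(9 + 6^{2} - 24\right) + 153\right) \left(3 + \left(-2\right)^{2}\right) = \left(\left(9 + 36 - 24\right) + 153\right) \left(3 + 4\right) = \left(21 + 153\right) 7 = 174 \cdot 7 = 1218$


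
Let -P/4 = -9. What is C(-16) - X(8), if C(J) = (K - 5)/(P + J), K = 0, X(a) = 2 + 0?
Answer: -9/4 ≈ -2.2500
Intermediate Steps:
X(a) = 2
P = 36 (P = -4*(-9) = 36)
C(J) = -5/(36 + J) (C(J) = (0 - 5)/(36 + J) = -5/(36 + J))
C(-16) - X(8) = -5/(36 - 16) - 1*2 = -5/20 - 2 = -5*1/20 - 2 = -¼ - 2 = -9/4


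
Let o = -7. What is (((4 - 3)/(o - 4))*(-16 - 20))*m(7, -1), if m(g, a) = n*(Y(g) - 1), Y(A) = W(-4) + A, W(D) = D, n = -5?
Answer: -360/11 ≈ -32.727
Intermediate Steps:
Y(A) = -4 + A
m(g, a) = 25 - 5*g (m(g, a) = -5*((-4 + g) - 1) = -5*(-5 + g) = 25 - 5*g)
(((4 - 3)/(o - 4))*(-16 - 20))*m(7, -1) = (((4 - 3)/(-7 - 4))*(-16 - 20))*(25 - 5*7) = ((1/(-11))*(-36))*(25 - 35) = ((1*(-1/11))*(-36))*(-10) = -1/11*(-36)*(-10) = (36/11)*(-10) = -360/11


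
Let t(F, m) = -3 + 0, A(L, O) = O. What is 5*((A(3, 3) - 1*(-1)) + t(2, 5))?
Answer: 5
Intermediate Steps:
t(F, m) = -3
5*((A(3, 3) - 1*(-1)) + t(2, 5)) = 5*((3 - 1*(-1)) - 3) = 5*((3 + 1) - 3) = 5*(4 - 3) = 5*1 = 5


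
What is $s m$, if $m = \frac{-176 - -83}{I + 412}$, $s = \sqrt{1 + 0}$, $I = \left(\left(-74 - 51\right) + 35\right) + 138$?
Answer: $- \frac{93}{460} \approx -0.20217$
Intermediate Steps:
$I = 48$ ($I = \left(\left(-74 - 51\right) + 35\right) + 138 = \left(-125 + 35\right) + 138 = -90 + 138 = 48$)
$s = 1$ ($s = \sqrt{1} = 1$)
$m = - \frac{93}{460}$ ($m = \frac{-176 - -83}{48 + 412} = \frac{-176 + \left(-4 + 87\right)}{460} = \left(-176 + 83\right) \frac{1}{460} = \left(-93\right) \frac{1}{460} = - \frac{93}{460} \approx -0.20217$)
$s m = 1 \left(- \frac{93}{460}\right) = - \frac{93}{460}$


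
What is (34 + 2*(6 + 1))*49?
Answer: 2352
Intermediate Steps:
(34 + 2*(6 + 1))*49 = (34 + 2*7)*49 = (34 + 14)*49 = 48*49 = 2352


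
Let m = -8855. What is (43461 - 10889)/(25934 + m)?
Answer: 32572/17079 ≈ 1.9071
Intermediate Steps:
(43461 - 10889)/(25934 + m) = (43461 - 10889)/(25934 - 8855) = 32572/17079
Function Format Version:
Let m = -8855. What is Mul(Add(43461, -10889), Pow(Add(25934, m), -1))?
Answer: Rational(32572, 17079) ≈ 1.9071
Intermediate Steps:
Mul(Add(43461, -10889), Pow(Add(25934, m), -1)) = Mul(Add(43461, -10889), Pow(Add(25934, -8855), -1)) = Mul(32572, Pow(17079, -1)) = Mul(32572, Rational(1, 17079)) = Rational(32572, 17079)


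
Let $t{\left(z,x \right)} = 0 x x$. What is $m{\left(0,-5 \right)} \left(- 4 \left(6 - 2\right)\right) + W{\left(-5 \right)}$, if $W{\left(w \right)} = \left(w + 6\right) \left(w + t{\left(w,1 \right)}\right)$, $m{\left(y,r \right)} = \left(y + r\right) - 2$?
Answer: $107$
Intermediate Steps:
$t{\left(z,x \right)} = 0$ ($t{\left(z,x \right)} = 0 x = 0$)
$m{\left(y,r \right)} = -2 + r + y$ ($m{\left(y,r \right)} = \left(r + y\right) - 2 = -2 + r + y$)
$W{\left(w \right)} = w \left(6 + w\right)$ ($W{\left(w \right)} = \left(w + 6\right) \left(w + 0\right) = \left(6 + w\right) w = w \left(6 + w\right)$)
$m{\left(0,-5 \right)} \left(- 4 \left(6 - 2\right)\right) + W{\left(-5 \right)} = \left(-2 - 5 + 0\right) \left(- 4 \left(6 - 2\right)\right) - 5 \left(6 - 5\right) = - 7 \left(\left(-4\right) 4\right) - 5 = \left(-7\right) \left(-16\right) - 5 = 112 - 5 = 107$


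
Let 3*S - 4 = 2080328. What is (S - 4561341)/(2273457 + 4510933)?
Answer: -3867897/6784390 ≈ -0.57012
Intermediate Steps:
S = 693444 (S = 4/3 + (1/3)*2080328 = 4/3 + 2080328/3 = 693444)
(S - 4561341)/(2273457 + 4510933) = (693444 - 4561341)/(2273457 + 4510933) = -3867897/6784390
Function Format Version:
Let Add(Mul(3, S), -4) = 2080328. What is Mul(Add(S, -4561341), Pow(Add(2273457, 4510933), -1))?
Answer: Rational(-3867897, 6784390) ≈ -0.57012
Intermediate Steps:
S = 693444 (S = Add(Rational(4, 3), Mul(Rational(1, 3), 2080328)) = Add(Rational(4, 3), Rational(2080328, 3)) = 693444)
Mul(Add(S, -4561341), Pow(Add(2273457, 4510933), -1)) = Mul(Add(693444, -4561341), Pow(Add(2273457, 4510933), -1)) = Mul(-3867897, Pow(6784390, -1)) = Mul(-3867897, Rational(1, 6784390)) = Rational(-3867897, 6784390)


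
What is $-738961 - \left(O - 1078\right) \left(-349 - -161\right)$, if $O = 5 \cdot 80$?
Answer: $-866425$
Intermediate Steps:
$O = 400$
$-738961 - \left(O - 1078\right) \left(-349 - -161\right) = -738961 - \left(400 - 1078\right) \left(-349 - -161\right) = -738961 - - 678 \left(-349 + 161\right) = -738961 - \left(-678\right) \left(-188\right) = -738961 - 127464 = -866425$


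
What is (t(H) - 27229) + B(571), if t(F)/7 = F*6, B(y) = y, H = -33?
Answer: -28044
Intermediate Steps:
t(F) = 42*F (t(F) = 7*(F*6) = 7*(6*F) = 42*F)
(t(H) - 27229) + B(571) = (42*(-33) - 27229) + 571 = (-1386 - 27229) + 571 = -28615 + 571 = -28044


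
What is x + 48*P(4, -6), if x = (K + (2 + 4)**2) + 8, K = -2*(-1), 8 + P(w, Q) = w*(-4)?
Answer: -1106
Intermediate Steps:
P(w, Q) = -8 - 4*w (P(w, Q) = -8 + w*(-4) = -8 - 4*w)
K = 2
x = 46 (x = (2 + (2 + 4)**2) + 8 = (2 + 6**2) + 8 = (2 + 36) + 8 = 38 + 8 = 46)
x + 48*P(4, -6) = 46 + 48*(-8 - 4*4) = 46 + 48*(-8 - 16) = 46 + 48*(-24) = 46 - 1152 = -1106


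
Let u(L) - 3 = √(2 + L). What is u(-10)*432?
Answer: 1296 + 864*I*√2 ≈ 1296.0 + 1221.9*I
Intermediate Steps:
u(L) = 3 + √(2 + L)
u(-10)*432 = (3 + √(2 - 10))*432 = (3 + √(-8))*432 = (3 + 2*I*√2)*432 = 1296 + 864*I*√2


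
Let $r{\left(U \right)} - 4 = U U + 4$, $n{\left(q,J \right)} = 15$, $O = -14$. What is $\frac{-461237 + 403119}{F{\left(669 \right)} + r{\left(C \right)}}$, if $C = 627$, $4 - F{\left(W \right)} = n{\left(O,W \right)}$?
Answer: $- \frac{29059}{196563} \approx -0.14784$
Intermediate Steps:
$F{\left(W \right)} = -11$ ($F{\left(W \right)} = 4 - 15 = -11$)
$r{\left(U \right)} = 8 + U^{2}$ ($r{\left(U \right)} = 4 + \left(U U + 4\right) = 4 + \left(U^{2} + 4\right) = 4 + \left(4 + U^{2}\right) = 8 + U^{2}$)
$\frac{-461237 + 403119}{F{\left(669 \right)} + r{\left(C \right)}} = \frac{-461237 + 403119}{-11 + \left(8 + 627^{2}\right)} = - \frac{58118}{-11 + \left(8 + 393129\right)} = - \frac{58118}{-11 + 393137} = - \frac{58118}{393126} = \left(-58118\right) \frac{1}{393126} = - \frac{29059}{196563}$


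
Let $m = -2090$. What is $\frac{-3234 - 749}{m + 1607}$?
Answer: $\frac{569}{69} \approx 8.2464$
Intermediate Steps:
$\frac{-3234 - 749}{m + 1607} = \frac{-3234 - 749}{-2090 + 1607} = - \frac{3983}{-483} = \left(-3983\right) \left(- \frac{1}{483}\right) = \frac{569}{69}$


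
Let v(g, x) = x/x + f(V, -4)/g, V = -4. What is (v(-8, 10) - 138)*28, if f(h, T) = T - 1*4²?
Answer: -3766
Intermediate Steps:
f(h, T) = -16 + T (f(h, T) = T - 1*16 = T - 16 = -16 + T)
v(g, x) = 1 - 20/g (v(g, x) = x/x + (-16 - 4)/g = 1 - 20/g)
(v(-8, 10) - 138)*28 = ((-20 - 8)/(-8) - 138)*28 = (-⅛*(-28) - 138)*28 = (7/2 - 138)*28 = -269/2*28 = -3766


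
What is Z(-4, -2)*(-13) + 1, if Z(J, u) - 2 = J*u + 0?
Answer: -129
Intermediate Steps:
Z(J, u) = 2 + J*u (Z(J, u) = 2 + (J*u + 0) = 2 + J*u)
Z(-4, -2)*(-13) + 1 = (2 - 4*(-2))*(-13) + 1 = (2 + 8)*(-13) + 1 = 10*(-13) + 1 = -130 + 1 = -129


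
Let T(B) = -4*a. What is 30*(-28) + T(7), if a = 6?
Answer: -864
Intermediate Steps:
T(B) = -24 (T(B) = -4*6 = -24)
30*(-28) + T(7) = 30*(-28) - 24 = -840 - 24 = -864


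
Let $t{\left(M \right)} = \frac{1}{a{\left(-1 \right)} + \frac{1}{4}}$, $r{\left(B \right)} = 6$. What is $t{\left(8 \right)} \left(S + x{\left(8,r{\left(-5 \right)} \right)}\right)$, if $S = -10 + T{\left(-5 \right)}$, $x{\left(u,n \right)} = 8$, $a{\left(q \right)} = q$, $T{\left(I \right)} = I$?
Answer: $\frac{28}{3} \approx 9.3333$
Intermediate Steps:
$S = -15$ ($S = -10 - 5 = -15$)
$t{\left(M \right)} = - \frac{4}{3}$ ($t{\left(M \right)} = \frac{1}{-1 + \frac{1}{4}} = \frac{1}{- \frac{3}{4}} = - \frac{4}{3}$)
$t{\left(8 \right)} \left(S + x{\left(8,r{\left(-5 \right)} \right)}\right) = - \frac{4 \left(-15 + 8\right)}{3} = \left(- \frac{4}{3}\right) \left(-7\right) = \frac{28}{3}$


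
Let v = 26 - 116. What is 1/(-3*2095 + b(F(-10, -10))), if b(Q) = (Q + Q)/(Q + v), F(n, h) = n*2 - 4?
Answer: -19/119407 ≈ -0.00015912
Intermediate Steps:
v = -90
F(n, h) = -4 + 2*n (F(n, h) = 2*n - 4 = -4 + 2*n)
b(Q) = 2*Q/(-90 + Q) (b(Q) = (Q + Q)/(Q - 90) = (2*Q)/(-90 + Q) = 2*Q/(-90 + Q))
1/(-3*2095 + b(F(-10, -10))) = 1/(-3*2095 + 2*(-4 + 2*(-10))/(-90 + (-4 + 2*(-10)))) = 1/(-6285 + 2*(-4 - 20)/(-90 + (-4 - 20))) = 1/(-6285 + 2*(-24)/(-90 - 24)) = 1/(-6285 + 2*(-24)/(-114)) = 1/(-6285 + 2*(-24)*(-1/114)) = 1/(-6285 + 8/19) = 1/(-119407/19) = -19/119407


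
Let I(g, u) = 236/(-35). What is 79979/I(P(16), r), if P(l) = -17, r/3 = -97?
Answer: -2799265/236 ≈ -11861.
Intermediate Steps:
r = -291 (r = 3*(-97) = -291)
I(g, u) = -236/35 (I(g, u) = 236*(-1/35) = -236/35)
79979/I(P(16), r) = 79979/(-236/35) = 79979*(-35/236) = -2799265/236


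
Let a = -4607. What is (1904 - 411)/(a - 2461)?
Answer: -1493/7068 ≈ -0.21123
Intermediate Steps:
(1904 - 411)/(a - 2461) = (1904 - 411)/(-4607 - 2461) = 1493/(-7068) = 1493*(-1/7068) = -1493/7068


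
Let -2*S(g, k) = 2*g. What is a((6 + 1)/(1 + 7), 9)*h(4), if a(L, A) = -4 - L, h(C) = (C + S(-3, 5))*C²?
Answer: -546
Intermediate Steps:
S(g, k) = -g
h(C) = C²*(3 + C) (h(C) = (C - 1*(-3))*C² = (C + 3)*C² = (3 + C)*C² = C²*(3 + C))
a((6 + 1)/(1 + 7), 9)*h(4) = (-4 - (6 + 1)/(1 + 7))*(4²*(3 + 4)) = (-4 - 7/8)*(16*7) = (-4 - 7/8)*112 = -39/8*112 = -546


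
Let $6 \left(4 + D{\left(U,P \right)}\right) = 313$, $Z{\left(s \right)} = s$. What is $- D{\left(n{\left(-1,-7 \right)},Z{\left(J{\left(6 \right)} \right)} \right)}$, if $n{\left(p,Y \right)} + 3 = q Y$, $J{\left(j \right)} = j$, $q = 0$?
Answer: $- \frac{289}{6} \approx -48.167$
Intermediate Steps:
$n{\left(p,Y \right)} = -3$ ($n{\left(p,Y \right)} = -3 + 0 Y = -3 + 0 = -3$)
$D{\left(U,P \right)} = \frac{289}{6}$ ($D{\left(U,P \right)} = -4 + \frac{1}{6} \cdot 313 = -4 + \frac{313}{6} = \frac{289}{6}$)
$- D{\left(n{\left(-1,-7 \right)},Z{\left(J{\left(6 \right)} \right)} \right)} = \left(-1\right) \frac{289}{6} = - \frac{289}{6}$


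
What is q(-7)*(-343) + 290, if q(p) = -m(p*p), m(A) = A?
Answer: 17097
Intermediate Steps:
q(p) = -p**2 (q(p) = -p*p = -p**2)
q(-7)*(-343) + 290 = -1*(-7)**2*(-343) + 290 = -1*49*(-343) + 290 = -49*(-343) + 290 = 16807 + 290 = 17097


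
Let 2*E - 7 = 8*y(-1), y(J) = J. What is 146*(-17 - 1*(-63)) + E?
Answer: 13431/2 ≈ 6715.5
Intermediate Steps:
E = -1/2 (E = 7/2 + (8*(-1))/2 = 7/2 + (1/2)*(-8) = 7/2 - 4 = -1/2 ≈ -0.50000)
146*(-17 - 1*(-63)) + E = 146*(-17 - 1*(-63)) - 1/2 = 146*(-17 + 63) - 1/2 = 146*46 - 1/2 = 6716 - 1/2 = 13431/2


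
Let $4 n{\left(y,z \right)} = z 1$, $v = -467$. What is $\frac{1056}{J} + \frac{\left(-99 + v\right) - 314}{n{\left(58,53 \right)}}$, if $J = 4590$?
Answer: $- \frac{2683472}{40545} \approx -66.185$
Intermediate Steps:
$n{\left(y,z \right)} = \frac{z}{4}$ ($n{\left(y,z \right)} = \frac{z 1}{4} = \frac{z}{4}$)
$\frac{1056}{J} + \frac{\left(-99 + v\right) - 314}{n{\left(58,53 \right)}} = \frac{1056}{4590} + \frac{\left(-99 - 467\right) - 314}{\frac{1}{4} \cdot 53} = 1056 \cdot \frac{1}{4590} + \frac{-566 - 314}{\frac{53}{4}} = \frac{176}{765} - \frac{3520}{53} = - \frac{2683472}{40545}$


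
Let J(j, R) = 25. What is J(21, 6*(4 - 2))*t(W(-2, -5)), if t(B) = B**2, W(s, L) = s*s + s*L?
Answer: 4900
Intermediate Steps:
W(s, L) = s**2 + L*s
J(21, 6*(4 - 2))*t(W(-2, -5)) = 25*(-2*(-5 - 2))**2 = 25*(-2*(-7))**2 = 25*14**2 = 25*196 = 4900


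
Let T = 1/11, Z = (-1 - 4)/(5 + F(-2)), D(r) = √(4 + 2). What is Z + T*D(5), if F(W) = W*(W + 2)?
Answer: -1 + √6/11 ≈ -0.77732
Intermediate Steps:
F(W) = W*(2 + W)
D(r) = √6
Z = -1 (Z = (-1 - 4)/(5 - 2*(2 - 2)) = -5/(5 - 2*0) = -5/(5 + 0) = -5/5 = -5*⅕ = -1)
T = 1/11 ≈ 0.090909
Z + T*D(5) = -1 + √6/11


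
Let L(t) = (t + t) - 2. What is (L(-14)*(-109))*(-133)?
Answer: -434910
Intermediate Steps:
L(t) = -2 + 2*t (L(t) = 2*t - 2 = -2 + 2*t)
(L(-14)*(-109))*(-133) = ((-2 + 2*(-14))*(-109))*(-133) = ((-2 - 28)*(-109))*(-133) = -30*(-109)*(-133) = 3270*(-133) = -434910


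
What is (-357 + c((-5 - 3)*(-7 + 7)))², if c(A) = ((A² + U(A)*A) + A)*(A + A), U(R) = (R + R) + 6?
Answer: 127449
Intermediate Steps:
U(R) = 6 + 2*R (U(R) = 2*R + 6 = 6 + 2*R)
c(A) = 2*A*(A + A² + A*(6 + 2*A)) (c(A) = ((A² + (6 + 2*A)*A) + A)*(A + A) = ((A² + A*(6 + 2*A)) + A)*(2*A) = (A + A² + A*(6 + 2*A))*(2*A) = 2*A*(A + A² + A*(6 + 2*A)))
(-357 + c((-5 - 3)*(-7 + 7)))² = (-357 + ((-5 - 3)*(-7 + 7))²*(14 + 6*((-5 - 3)*(-7 + 7))))² = (-357 + (-8*0)²*(14 + 6*(-8*0)))² = (-357 + 0²*(14 + 6*0))² = (-357 + 0*(14 + 0))² = (-357 + 0*14)² = (-357 + 0)² = (-357)² = 127449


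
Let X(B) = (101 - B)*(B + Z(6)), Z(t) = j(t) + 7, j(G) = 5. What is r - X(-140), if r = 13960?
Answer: 44808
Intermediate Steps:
Z(t) = 12 (Z(t) = 5 + 7 = 12)
X(B) = (12 + B)*(101 - B) (X(B) = (101 - B)*(B + 12) = (101 - B)*(12 + B) = (12 + B)*(101 - B))
r - X(-140) = 13960 - (1212 - 1*(-140)² + 89*(-140)) = 13960 - (1212 - 1*19600 - 12460) = 13960 - (1212 - 19600 - 12460) = 13960 - 1*(-30848) = 13960 + 30848 = 44808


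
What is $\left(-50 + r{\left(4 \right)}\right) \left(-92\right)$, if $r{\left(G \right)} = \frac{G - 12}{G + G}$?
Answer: $4692$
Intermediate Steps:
$r{\left(G \right)} = \frac{-12 + G}{2 G}$
$\left(-50 + r{\left(4 \right)}\right) \left(-92\right) = \left(-50 + \frac{-12 + 4}{2 \cdot 4}\right) \left(-92\right) = \left(-50 + \frac{1}{2} \cdot \frac{1}{4} \left(-8\right)\right) \left(-92\right) = \left(-50 - 1\right) \left(-92\right) = \left(-51\right) \left(-92\right) = 4692$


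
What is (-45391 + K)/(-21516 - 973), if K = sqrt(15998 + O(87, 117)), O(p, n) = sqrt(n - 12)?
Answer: 45391/22489 - sqrt(15998 + sqrt(105))/22489 ≈ 2.0127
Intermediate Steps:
O(p, n) = sqrt(-12 + n)
K = sqrt(15998 + sqrt(105)) (K = sqrt(15998 + sqrt(-12 + 117)) = sqrt(15998 + sqrt(105)) ≈ 126.52)
(-45391 + K)/(-21516 - 973) = (-45391 + sqrt(15998 + sqrt(105)))/(-21516 - 973) = (-45391 + sqrt(15998 + sqrt(105)))/(-22489) = (-45391 + sqrt(15998 + sqrt(105)))*(-1/22489) = 45391/22489 - sqrt(15998 + sqrt(105))/22489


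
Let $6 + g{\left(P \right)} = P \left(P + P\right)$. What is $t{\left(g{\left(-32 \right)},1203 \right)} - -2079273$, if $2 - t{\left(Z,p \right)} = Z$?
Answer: $2077233$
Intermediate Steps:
$g{\left(P \right)} = -6 + 2 P^{2}$ ($g{\left(P \right)} = -6 + P \left(P + P\right) = -6 + P 2 P = -6 + 2 P^{2}$)
$t{\left(Z,p \right)} = 2 - Z$
$t{\left(g{\left(-32 \right)},1203 \right)} - -2079273 = \left(2 - \left(-6 + 2 \left(-32\right)^{2}\right)\right) - -2079273 = \left(2 - \left(-6 + 2 \cdot 1024\right)\right) + 2079273 = \left(2 - \left(-6 + 2048\right)\right) + 2079273 = \left(2 - 2042\right) + 2079273 = -2040 + 2079273 = 2077233$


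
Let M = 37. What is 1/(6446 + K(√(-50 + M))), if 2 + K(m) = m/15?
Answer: 1449900/9343155613 - 15*I*√13/9343155613 ≈ 0.00015518 - 5.7885e-9*I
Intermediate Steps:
K(m) = -2 + m/15
1/(6446 + K(√(-50 + M))) = 1/(6446 + (-2 + √(-50 + 37)/15)) = 1/(6446 + (-2 + √(-13)/15)) = 1/(6446 + (-2 + (I*√13)/15)) = 1/(6446 + (-2 + I*√13/15)) = 1/(6444 + I*√13/15)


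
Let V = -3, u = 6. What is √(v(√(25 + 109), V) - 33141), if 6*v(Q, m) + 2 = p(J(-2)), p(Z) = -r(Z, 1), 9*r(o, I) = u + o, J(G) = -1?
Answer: I*√10737822/18 ≈ 182.05*I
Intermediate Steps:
r(o, I) = ⅔ + o/9 (r(o, I) = (6 + o)/9 = ⅔ + o/9)
p(Z) = -⅔ - Z/9 (p(Z) = -(⅔ + Z/9) = -⅔ - Z/9)
v(Q, m) = -23/54 (v(Q, m) = -⅓ + (-⅔ - ⅑*(-1))/6 = -⅓ + (-⅔ + ⅑)/6 = -⅓ + (⅙)*(-5/9) = -⅓ - 5/54 = -23/54)
√(v(√(25 + 109), V) - 33141) = √(-23/54 - 33141) = √(-1789637/54) = I*√10737822/18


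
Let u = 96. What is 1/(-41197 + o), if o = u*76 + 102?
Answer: -1/33799 ≈ -2.9587e-5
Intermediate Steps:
o = 7398 (o = 96*76 + 102 = 7296 + 102 = 7398)
1/(-41197 + o) = 1/(-41197 + 7398) = 1/(-33799) = -1/33799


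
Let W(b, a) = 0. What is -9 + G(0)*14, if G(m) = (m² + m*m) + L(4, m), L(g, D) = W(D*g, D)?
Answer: -9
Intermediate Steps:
L(g, D) = 0
G(m) = 2*m² (G(m) = (m² + m*m) + 0 = (m² + m²) + 0 = 2*m² + 0 = 2*m²)
-9 + G(0)*14 = -9 + (2*0²)*14 = -9 + (2*0)*14 = -9 + 0*14 = -9 + 0 = -9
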